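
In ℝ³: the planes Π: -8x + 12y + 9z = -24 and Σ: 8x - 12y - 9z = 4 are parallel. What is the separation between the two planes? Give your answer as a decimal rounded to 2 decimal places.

1.18

Rescale Σ by 1/(-1): -8x + 12y + 9z = -4. Then distance = |-24 − (-4)| / √289 ≈ 1.18.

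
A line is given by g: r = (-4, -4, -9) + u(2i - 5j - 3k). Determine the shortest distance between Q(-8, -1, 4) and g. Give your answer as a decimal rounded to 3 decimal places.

Taking (-4, -4, -9) on g with direction v = (2, -5, -3): w = Q − (-4, -4, -9) = (-4, 3, 13), and w × v = (56, 14, 14).
Distance = |w × v| / |v| = √3528 / √38 ≈ 9.635.

9.635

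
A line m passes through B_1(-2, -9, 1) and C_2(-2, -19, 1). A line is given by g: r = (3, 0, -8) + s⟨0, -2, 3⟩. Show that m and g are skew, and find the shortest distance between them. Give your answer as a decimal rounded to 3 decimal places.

A direction vector for m is C_2 − B_1 = (0, -10, 0).
Common perpendicular direction n = (0, -10, 0) × (0, -2, 3) = (-30, 0, 0).
With w = (3, 0, -8) − (-2, -9, 1) = (5, 9, -9), w · n = -150.
Since n ≠ 0 the lines are not parallel, and w · n = -150 ≠ 0 so they do not intersect; hence they are skew.
Distance = |w · n| / |n| = |-150| / √900 ≈ 5.000.

5.000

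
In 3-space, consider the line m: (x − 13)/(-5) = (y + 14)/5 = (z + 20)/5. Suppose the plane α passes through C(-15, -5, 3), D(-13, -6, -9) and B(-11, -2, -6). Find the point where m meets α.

m has direction (-5, 5, 5) through (13, -14, -20).
CD = (2, -1, -12), CB = (4, 3, -9); a normal to α is CD × CB = (45, -30, 10).
Using C: α has equation 45x - 30y + 10z = -495.
Substitute r = (13, -14, -20) + t(-5, 5, 5) into the plane: 805 + (-325)t = -495, so t = 4.
Intersection: (13, -14, -20) + 4·(-5, 5, 5) = (-7, 6, 0).

(-7, 6, 0)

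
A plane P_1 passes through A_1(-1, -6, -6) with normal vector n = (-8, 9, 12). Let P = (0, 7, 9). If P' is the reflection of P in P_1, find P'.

P_1: n·r = n·A_1 gives -8x + 9y + 12z = -118.
λ = (n·P − d)/|n|² = (171 − (-118))/289 = 1.
Reflection = P − 2λn = (0, 7, 9) − 2·(-8, 9, 12) = (16, -11, -15).

(16, -11, -15)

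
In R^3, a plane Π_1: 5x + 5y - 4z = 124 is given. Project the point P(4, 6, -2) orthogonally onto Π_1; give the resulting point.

Foot = P − λn with λ = (n·P − d)/|n|² = (58 − 124)/66 = -1.
Foot = (4, 6, -2) − (-1)·(5, 5, -4) = (9, 11, -6).

(9, 11, -6)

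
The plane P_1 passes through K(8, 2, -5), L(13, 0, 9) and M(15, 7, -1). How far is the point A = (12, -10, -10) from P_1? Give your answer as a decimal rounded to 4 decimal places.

KL = (5, -2, 14), KM = (7, 5, 4); a normal to P_1 is KL × KM = (-78, 78, 39).
Using K: P_1 has equation -78x + 78y + 39z = -663.
n·A − d = (-78)·(12) + (78)·(-10) + (39)·(-10) − (-663) = -1443; |n| = √13689.
Distance = |-1443| / √13689 = 1443/√13689 ≈ 12.3333.

12.3333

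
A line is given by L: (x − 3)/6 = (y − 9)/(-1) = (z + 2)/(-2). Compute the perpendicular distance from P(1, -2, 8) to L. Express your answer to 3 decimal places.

L has direction (6, -1, -2) through (3, 9, -2).
Taking (3, 9, -2) on L with direction v = (6, -1, -2): w = P − (3, 9, -2) = (-2, -11, 10), and w × v = (32, 56, 68).
Distance = |w × v| / |v| = √8784 / √41 ≈ 14.637.

14.637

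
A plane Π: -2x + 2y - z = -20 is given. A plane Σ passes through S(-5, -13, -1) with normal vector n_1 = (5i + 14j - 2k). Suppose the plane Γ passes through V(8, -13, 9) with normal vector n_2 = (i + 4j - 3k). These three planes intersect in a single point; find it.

Σ: n_1·r = n_1·S gives 5x + 14y - 2z = -205.
Γ: n_2·r = n_2·V gives x + 4y - 3z = -71.
Solving the 3×3 linear system -2x + 2y - z = -20, 5x + 14y - 2z = -205, x + 4y - 3z = -71 (e.g. by elimination or Cramer's rule, determinant = 88) gives (-5, -12, 6).

(-5, -12, 6)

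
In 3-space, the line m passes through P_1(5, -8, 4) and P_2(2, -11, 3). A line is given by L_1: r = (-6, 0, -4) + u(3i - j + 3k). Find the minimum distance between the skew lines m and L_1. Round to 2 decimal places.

A direction vector for m is P_2 − P_1 = (-3, -3, -1).
Common perpendicular direction n = (-3, -3, -1) × (3, -1, 3) = (-10, 6, 12).
With w = (-6, 0, -4) − (5, -8, 4) = (-11, 8, -8), w · n = 62.
Distance = |w · n| / |n| = |62| / √280 ≈ 3.71.

3.71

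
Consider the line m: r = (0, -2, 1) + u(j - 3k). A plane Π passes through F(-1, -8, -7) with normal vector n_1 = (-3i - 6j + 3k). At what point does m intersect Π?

(0, -3, 4)

Π: n_1·r = n_1·F gives -3x - 6y + 3z = 30.
Substitute r = (0, -2, 1) + t(0, 1, -3) into the plane: 15 + (-15)t = 30, so t = -1.
Intersection: (0, -2, 1) + (-1)·(0, 1, -3) = (0, -3, 4).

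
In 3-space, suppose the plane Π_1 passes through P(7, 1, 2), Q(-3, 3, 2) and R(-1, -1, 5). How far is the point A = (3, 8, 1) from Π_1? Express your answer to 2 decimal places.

PQ = (-10, 2, 0), PR = (-8, -2, 3); a normal to Π_1 is PQ × PR = (6, 30, 36).
Using P: Π_1 has equation 6x + 30y + 36z = 144.
n·A − d = (6)·(3) + (30)·(8) + (36)·(1) − 144 = 150; |n| = √2232.
Distance = |150| / √2232 = 150/√2232 ≈ 3.18.

3.18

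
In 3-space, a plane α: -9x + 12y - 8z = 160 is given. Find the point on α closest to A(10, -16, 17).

(-8, 8, 1)

Foot = A − λn with λ = (n·A − d)/|n|² = (-418 − 160)/289 = -2.
Foot = (10, -16, 17) − (-2)·(-9, 12, -8) = (-8, 8, 1).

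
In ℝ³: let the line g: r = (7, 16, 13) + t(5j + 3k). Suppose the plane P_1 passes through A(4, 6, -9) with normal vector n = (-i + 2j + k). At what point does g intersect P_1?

(7, 1, 4)

P_1: n·r = n·A gives -x + 2y + z = -1.
Substitute r = (7, 16, 13) + t(0, 5, 3) into the plane: 38 + 13t = -1, so t = -3.
Intersection: (7, 16, 13) + (-3)·(0, 5, 3) = (7, 1, 4).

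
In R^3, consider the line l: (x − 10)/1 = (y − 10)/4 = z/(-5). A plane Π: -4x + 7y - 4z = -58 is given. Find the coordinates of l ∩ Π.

(8, 2, 10)

l has direction (1, 4, -5) through (10, 10, 0).
Substitute r = (10, 10, 0) + t(1, 4, -5) into the plane: 30 + 44t = -58, so t = -2.
Intersection: (10, 10, 0) + (-2)·(1, 4, -5) = (8, 2, 10).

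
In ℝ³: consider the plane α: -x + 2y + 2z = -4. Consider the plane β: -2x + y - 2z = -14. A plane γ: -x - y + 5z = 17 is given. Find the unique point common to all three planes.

(2, -4, 3)

Solving the 3×3 linear system -x + 2y + 2z = -4, -2x + y - 2z = -14, -x - y + 5z = 17 (e.g. by elimination or Cramer's rule, determinant = 27) gives (2, -4, 3).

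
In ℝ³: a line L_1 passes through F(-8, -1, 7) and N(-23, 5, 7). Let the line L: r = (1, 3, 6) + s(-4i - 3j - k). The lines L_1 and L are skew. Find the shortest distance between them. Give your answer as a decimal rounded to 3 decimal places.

A direction vector for L_1 is N − F = (-15, 6, 0).
Common perpendicular direction n = (-15, 6, 0) × (-4, -3, -1) = (-6, -15, 69).
With w = (1, 3, 6) − (-8, -1, 7) = (9, 4, -1), w · n = -183.
Distance = |w · n| / |n| = |-183| / √5022 ≈ 2.582.

2.582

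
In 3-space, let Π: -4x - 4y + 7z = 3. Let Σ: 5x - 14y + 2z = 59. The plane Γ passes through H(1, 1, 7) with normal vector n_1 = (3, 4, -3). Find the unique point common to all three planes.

Γ: n_1·r = n_1·H gives 3x + 4y - 3z = -14.
Solving the 3×3 linear system -4x - 4y + 7z = 3, 5x - 14y + 2z = 59, 3x + 4y - 3z = -14 (e.g. by elimination or Cramer's rule, determinant = 214) gives (-1, -5, -3).

(-1, -5, -3)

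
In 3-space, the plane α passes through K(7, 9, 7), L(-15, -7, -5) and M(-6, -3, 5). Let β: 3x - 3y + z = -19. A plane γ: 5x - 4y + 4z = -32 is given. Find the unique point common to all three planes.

KL = (-22, -16, -12), KM = (-13, -12, -2); a normal to α is KL × KM = (-112, 112, 56).
Using K: α has equation -112x + 112y + 56z = 616.
Solving the 3×3 linear system -112x + 112y + 56z = 616, 3x - 3y + z = -19, 5x - 4y + 4z = -32 (e.g. by elimination or Cramer's rule, determinant = 280) gives (-4, 2, -1).

(-4, 2, -1)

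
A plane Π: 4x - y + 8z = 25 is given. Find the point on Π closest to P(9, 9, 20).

(1, 11, 4)

Foot = P − λn with λ = (n·P − d)/|n|² = (187 − 25)/81 = 2.
Foot = (9, 9, 20) − 2·(4, -1, 8) = (1, 11, 4).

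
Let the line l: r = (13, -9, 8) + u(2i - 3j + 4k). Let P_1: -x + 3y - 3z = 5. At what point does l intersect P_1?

(7, 0, -4)

Substitute r = (13, -9, 8) + t(2, -3, 4) into the plane: -64 + (-23)t = 5, so t = -3.
Intersection: (13, -9, 8) + (-3)·(2, -3, 4) = (7, 0, -4).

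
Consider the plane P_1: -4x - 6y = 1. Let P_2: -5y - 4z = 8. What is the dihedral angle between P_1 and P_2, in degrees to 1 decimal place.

cos θ = |n₁·n₂| / (|n₁||n₂|) = |30| / (√52 · √41).
θ = arccos(0.64972) ≈ 49.5°.

49.5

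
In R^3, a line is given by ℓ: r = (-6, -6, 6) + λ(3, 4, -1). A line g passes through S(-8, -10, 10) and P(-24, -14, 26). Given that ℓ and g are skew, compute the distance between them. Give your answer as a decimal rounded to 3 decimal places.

2.523

A direction vector for g is P − S = (-16, -4, 16).
Common perpendicular direction n = (3, 4, -1) × (-16, -4, 16) = (60, -32, 52).
With w = (-8, -10, 10) − (-6, -6, 6) = (-2, -4, 4), w · n = 216.
Distance = |w · n| / |n| = |216| / √7328 ≈ 2.523.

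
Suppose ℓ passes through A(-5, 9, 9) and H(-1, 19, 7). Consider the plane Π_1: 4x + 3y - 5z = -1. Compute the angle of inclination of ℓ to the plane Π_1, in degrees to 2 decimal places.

46.30

A direction vector for ℓ is H − A = (4, 10, -2).
sin θ = |n·v| / (|n||v|) = |56| / (√50 · √120) = 0.72296.
θ ≈ 46.30°.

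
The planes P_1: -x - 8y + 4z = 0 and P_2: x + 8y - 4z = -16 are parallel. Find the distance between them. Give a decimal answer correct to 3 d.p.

Rescale P_2 by 1/(-1): -x - 8y + 4z = 16. Then distance = |0 − 16| / √81 ≈ 1.778.

1.778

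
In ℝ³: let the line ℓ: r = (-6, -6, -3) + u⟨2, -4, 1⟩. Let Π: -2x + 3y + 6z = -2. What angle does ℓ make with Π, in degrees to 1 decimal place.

18.2

sin θ = |n·v| / (|n||v|) = |-10| / (√49 · √21) = 0.31174.
θ ≈ 18.2°.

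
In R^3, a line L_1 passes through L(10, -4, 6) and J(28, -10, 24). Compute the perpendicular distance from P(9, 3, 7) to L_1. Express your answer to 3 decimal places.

6.959

A direction vector for L_1 is J − L = (18, -6, 18).
Taking (10, -4, 6) on L_1 with direction v = (18, -6, 18): w = P − (10, -4, 6) = (-1, 7, 1), and w × v = (132, 36, -120).
Distance = |w × v| / |v| = √33120 / √684 ≈ 6.959.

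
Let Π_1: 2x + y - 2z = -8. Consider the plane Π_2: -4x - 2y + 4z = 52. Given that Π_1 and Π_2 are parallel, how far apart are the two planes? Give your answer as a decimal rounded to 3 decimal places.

6.000

Rescale Π_2 by 1/(-2): 2x + y - 2z = -26. Then distance = |-8 − (-26)| / √9 ≈ 6.000.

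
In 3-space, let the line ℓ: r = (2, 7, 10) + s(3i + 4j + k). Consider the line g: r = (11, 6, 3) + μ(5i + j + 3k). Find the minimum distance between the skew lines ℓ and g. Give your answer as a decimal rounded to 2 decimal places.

Common perpendicular direction n = (3, 4, 1) × (5, 1, 3) = (11, -4, -17).
With w = (11, 6, 3) − (2, 7, 10) = (9, -1, -7), w · n = 222.
Distance = |w · n| / |n| = |222| / √426 ≈ 10.76.

10.76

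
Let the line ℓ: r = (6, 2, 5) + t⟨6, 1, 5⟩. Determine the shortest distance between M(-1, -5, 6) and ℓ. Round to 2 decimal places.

8.23

Taking (6, 2, 5) on ℓ with direction v = (6, 1, 5): w = M − (6, 2, 5) = (-7, -7, 1), and w × v = (-36, 41, 35).
Distance = |w × v| / |v| = √4202 / √62 ≈ 8.23.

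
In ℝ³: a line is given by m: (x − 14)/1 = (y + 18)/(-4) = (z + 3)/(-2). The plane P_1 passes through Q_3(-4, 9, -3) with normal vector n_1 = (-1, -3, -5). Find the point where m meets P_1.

m has direction (1, -4, -2) through (14, -18, -3).
P_1: n_1·r = n_1·Q_3 gives -x - 3y - 5z = -8.
Substitute r = (14, -18, -3) + t(1, -4, -2) into the plane: 55 + 21t = -8, so t = -3.
Intersection: (14, -18, -3) + (-3)·(1, -4, -2) = (11, -6, 3).

(11, -6, 3)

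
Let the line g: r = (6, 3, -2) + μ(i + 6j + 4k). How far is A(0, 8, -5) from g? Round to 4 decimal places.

Taking (6, 3, -2) on g with direction v = (1, 6, 4): w = A − (6, 3, -2) = (-6, 5, -3), and w × v = (38, 21, -41).
Distance = |w × v| / |v| = √3566 / √53 ≈ 8.2026.

8.2026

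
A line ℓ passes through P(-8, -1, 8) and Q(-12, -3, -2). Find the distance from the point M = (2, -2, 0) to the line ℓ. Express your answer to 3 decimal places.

12.260

A direction vector for ℓ is Q − P = (-4, -2, -10).
Taking (-8, -1, 8) on ℓ with direction v = (-4, -2, -10): w = M − (-8, -1, 8) = (10, -1, -8), and w × v = (-6, 132, -24).
Distance = |w × v| / |v| = √18036 / √120 ≈ 12.260.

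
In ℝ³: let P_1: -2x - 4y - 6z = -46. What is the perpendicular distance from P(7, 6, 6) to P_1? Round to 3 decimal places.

n·P − d = (-2)·(7) + (-4)·(6) + (-6)·(6) − (-46) = -28; |n| = √56.
Distance = |-28| / √56 = 28/√56 ≈ 3.742.

3.742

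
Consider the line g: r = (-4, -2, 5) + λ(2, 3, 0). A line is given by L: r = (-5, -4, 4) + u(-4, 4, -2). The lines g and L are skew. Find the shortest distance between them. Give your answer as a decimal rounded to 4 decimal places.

1.0348

Common perpendicular direction n = (2, 3, 0) × (-4, 4, -2) = (-6, 4, 20).
With w = (-5, -4, 4) − (-4, -2, 5) = (-1, -2, -1), w · n = -22.
Distance = |w · n| / |n| = |-22| / √452 ≈ 1.0348.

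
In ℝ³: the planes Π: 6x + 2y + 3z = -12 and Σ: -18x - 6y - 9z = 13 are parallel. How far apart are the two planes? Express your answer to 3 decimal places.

1.095

Rescale Σ by 1/(-3): 6x + 2y + 3z = -13/3. Then distance = |-12 − (-13/3)| / √49 ≈ 1.095.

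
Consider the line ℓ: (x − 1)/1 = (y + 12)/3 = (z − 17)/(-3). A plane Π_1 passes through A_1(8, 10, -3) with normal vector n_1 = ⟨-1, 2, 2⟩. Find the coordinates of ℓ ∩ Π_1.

(4, -3, 8)

ℓ has direction (1, 3, -3) through (1, -12, 17).
Π_1: n_1·r = n_1·A_1 gives -x + 2y + 2z = 6.
Substitute r = (1, -12, 17) + t(1, 3, -3) into the plane: 9 + (-1)t = 6, so t = 3.
Intersection: (1, -12, 17) + 3·(1, 3, -3) = (4, -3, 8).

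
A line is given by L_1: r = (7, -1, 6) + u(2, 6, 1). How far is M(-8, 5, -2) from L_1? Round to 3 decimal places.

Taking (7, -1, 6) on L_1 with direction v = (2, 6, 1): w = M − (7, -1, 6) = (-15, 6, -8), and w × v = (54, -1, -102).
Distance = |w × v| / |v| = √13321 / √41 ≈ 18.025.

18.025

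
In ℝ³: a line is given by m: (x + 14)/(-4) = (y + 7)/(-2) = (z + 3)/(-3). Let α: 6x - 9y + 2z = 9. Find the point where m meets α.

(-2, -1, 6)

m has direction (-4, -2, -3) through (-14, -7, -3).
Substitute r = (-14, -7, -3) + t(-4, -2, -3) into the plane: -27 + (-12)t = 9, so t = -3.
Intersection: (-14, -7, -3) + (-3)·(-4, -2, -3) = (-2, -1, 6).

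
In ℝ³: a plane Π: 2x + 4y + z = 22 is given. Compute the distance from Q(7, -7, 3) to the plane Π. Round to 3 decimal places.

n·Q − d = (2)·(7) + (4)·(-7) + (1)·(3) − 22 = -33; |n| = √21.
Distance = |-33| / √21 = 33/√21 ≈ 7.201.

7.201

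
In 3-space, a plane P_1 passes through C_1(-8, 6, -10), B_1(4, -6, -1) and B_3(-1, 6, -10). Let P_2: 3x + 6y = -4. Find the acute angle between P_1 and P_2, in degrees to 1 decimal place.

57.5

C_1B_1 = (12, -12, 9), C_1B_3 = (7, 0, 0); a normal to P_1 is C_1B_1 × C_1B_3 = (0, 63, 84).
Using C_1: P_1 has equation 63y + 84z = -462.
cos θ = |n₁·n₂| / (|n₁||n₂|) = |378| / (√11025 · √45).
θ = arccos(0.53666) ≈ 57.5°.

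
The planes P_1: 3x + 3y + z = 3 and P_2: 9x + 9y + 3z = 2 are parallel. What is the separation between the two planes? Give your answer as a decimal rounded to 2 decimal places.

0.54

Rescale P_2 by 1/3: 3x + 3y + z = 2/3. Then distance = |3 − (2/3)| / √19 ≈ 0.54.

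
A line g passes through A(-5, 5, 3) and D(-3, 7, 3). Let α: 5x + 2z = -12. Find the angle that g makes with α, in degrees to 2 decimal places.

41.04

A direction vector for g is D − A = (2, 2, 0).
sin θ = |n·v| / (|n||v|) = |10| / (√29 · √8) = 0.65653.
θ ≈ 41.04°.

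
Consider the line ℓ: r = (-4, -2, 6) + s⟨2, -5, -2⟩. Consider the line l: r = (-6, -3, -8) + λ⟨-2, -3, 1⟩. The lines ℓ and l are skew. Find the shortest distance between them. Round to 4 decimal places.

12.5005

Common perpendicular direction n = (2, -5, -2) × (-2, -3, 1) = (-11, 2, -16).
With w = (-6, -3, -8) − (-4, -2, 6) = (-2, -1, -14), w · n = 244.
Distance = |w · n| / |n| = |244| / √381 ≈ 12.5005.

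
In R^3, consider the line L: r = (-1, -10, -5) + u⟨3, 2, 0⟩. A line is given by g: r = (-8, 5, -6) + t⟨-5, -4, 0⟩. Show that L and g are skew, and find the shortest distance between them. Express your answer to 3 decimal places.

1.000

Common perpendicular direction n = (3, 2, 0) × (-5, -4, 0) = (0, 0, -2).
With w = (-8, 5, -6) − (-1, -10, -5) = (-7, 15, -1), w · n = 2.
Since n ≠ 0 the lines are not parallel, and w · n = 2 ≠ 0 so they do not intersect; hence they are skew.
Distance = |w · n| / |n| = |2| / √4 ≈ 1.000.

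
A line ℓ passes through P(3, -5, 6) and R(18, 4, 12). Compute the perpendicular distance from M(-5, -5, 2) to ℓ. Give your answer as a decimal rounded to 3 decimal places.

4.401

A direction vector for ℓ is R − P = (15, 9, 6).
Taking (3, -5, 6) on ℓ with direction v = (15, 9, 6): w = M − (3, -5, 6) = (-8, 0, -4), and w × v = (36, -12, -72).
Distance = |w × v| / |v| = √6624 / √342 ≈ 4.401.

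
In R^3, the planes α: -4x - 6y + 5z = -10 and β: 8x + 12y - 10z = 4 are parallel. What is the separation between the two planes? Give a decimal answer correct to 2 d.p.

Rescale β by 1/(-2): -4x - 6y + 5z = -2. Then distance = |-10 − (-2)| / √77 ≈ 0.91.

0.91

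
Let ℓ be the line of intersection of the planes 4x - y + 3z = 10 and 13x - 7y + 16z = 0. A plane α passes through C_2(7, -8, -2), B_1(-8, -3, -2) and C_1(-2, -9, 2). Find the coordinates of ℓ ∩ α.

(7, -3, -7)

Direction of ℓ: (4, -1, 3) × (13, -7, 16) = (5, -25, -15).
A point on ℓ: solving the two plane equations with x = 3 gives (3, 17, 5).
C_2B_1 = (-15, 5, 0), C_2C_1 = (-9, -1, 4); a normal to α is C_2B_1 × C_2C_1 = (20, 60, 60).
Using C_2: α has equation 20x + 60y + 60z = -460.
Substitute r = (3, 17, 5) + t(5, -25, -15) into the plane: 1380 + (-2300)t = -460, so t = 4/5.
Intersection: (3, 17, 5) + (4/5)·(5, -25, -15) = (7, -3, -7).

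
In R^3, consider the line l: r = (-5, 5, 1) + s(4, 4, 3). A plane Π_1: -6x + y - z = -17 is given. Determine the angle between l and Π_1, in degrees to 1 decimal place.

35.6

sin θ = |n·v| / (|n||v|) = |-23| / (√38 · √41) = 0.58270.
θ ≈ 35.6°.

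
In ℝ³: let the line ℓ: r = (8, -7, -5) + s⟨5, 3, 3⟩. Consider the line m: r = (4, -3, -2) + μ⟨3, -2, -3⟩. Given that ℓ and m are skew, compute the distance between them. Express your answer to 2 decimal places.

Common perpendicular direction n = (5, 3, 3) × (3, -2, -3) = (-3, 24, -19).
With w = (4, -3, -2) − (8, -7, -5) = (-4, 4, 3), w · n = 51.
Distance = |w · n| / |n| = |51| / √946 ≈ 1.66.

1.66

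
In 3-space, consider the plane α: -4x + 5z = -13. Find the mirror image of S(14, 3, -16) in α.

(-10, 3, 14)

λ = (n·S − d)/|n|² = (-136 − (-13))/41 = -3.
Reflection = S − 2λn = (14, 3, -16) − (-6)·(-4, 0, 5) = (-10, 3, 14).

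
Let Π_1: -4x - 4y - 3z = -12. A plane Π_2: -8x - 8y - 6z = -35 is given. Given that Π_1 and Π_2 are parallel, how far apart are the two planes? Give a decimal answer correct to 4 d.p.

Rescale Π_2 by 1/2: -4x - 4y - 3z = -35/2. Then distance = |-12 − (-35/2)| / √41 ≈ 0.8590.

0.8590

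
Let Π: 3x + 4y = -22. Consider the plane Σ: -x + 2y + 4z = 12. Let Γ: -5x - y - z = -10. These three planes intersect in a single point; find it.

(2, -7, 7)

Solving the 3×3 linear system 3x + 4y = -22, -x + 2y + 4z = 12, -5x - y - z = -10 (e.g. by elimination or Cramer's rule, determinant = -78) gives (2, -7, 7).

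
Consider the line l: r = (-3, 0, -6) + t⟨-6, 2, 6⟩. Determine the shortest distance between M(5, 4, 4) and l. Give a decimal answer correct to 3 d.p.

13.219

Taking (-3, 0, -6) on l with direction v = (-6, 2, 6): w = M − (-3, 0, -6) = (8, 4, 10), and w × v = (4, -108, 40).
Distance = |w × v| / |v| = √13280 / √76 ≈ 13.219.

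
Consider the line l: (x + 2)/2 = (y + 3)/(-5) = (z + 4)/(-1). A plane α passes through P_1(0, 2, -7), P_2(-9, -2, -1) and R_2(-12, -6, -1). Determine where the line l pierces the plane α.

(-4, 2, -3)

l has direction (2, -5, -1) through (-2, -3, -4).
P_1P_2 = (-9, -4, 6), P_1R_2 = (-12, -8, 6); a normal to α is P_1P_2 × P_1R_2 = (24, -18, 24).
Using P_1: α has equation 24x - 18y + 24z = -204.
Substitute r = (-2, -3, -4) + t(2, -5, -1) into the plane: -90 + 114t = -204, so t = -1.
Intersection: (-2, -3, -4) + (-1)·(2, -5, -1) = (-4, 2, -3).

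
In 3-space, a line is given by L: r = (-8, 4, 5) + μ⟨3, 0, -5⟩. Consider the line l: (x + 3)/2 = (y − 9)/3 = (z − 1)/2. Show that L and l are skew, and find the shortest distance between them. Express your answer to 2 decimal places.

1.73

l has direction (2, 3, 2) through (-3, 9, 1).
Common perpendicular direction n = (3, 0, -5) × (2, 3, 2) = (15, -16, 9).
With w = (-3, 9, 1) − (-8, 4, 5) = (5, 5, -4), w · n = -41.
Since n ≠ 0 the lines are not parallel, and w · n = -41 ≠ 0 so they do not intersect; hence they are skew.
Distance = |w · n| / |n| = |-41| / √562 ≈ 1.73.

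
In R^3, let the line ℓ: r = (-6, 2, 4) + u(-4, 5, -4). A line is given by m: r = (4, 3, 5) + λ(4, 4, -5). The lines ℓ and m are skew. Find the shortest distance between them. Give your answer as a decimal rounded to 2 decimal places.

Common perpendicular direction n = (-4, 5, -4) × (4, 4, -5) = (-9, -36, -36).
With w = (4, 3, 5) − (-6, 2, 4) = (10, 1, 1), w · n = -162.
Distance = |w · n| / |n| = |-162| / √2673 ≈ 3.13.

3.13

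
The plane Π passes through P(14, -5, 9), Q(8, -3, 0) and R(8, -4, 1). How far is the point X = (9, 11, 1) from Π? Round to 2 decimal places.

7.55

PQ = (-6, 2, -9), PR = (-6, 1, -8); a normal to Π is PQ × PR = (-7, 6, 6).
Using P: Π has equation -7x + 6y + 6z = -74.
n·X − d = (-7)·(9) + (6)·(11) + (6)·(1) − (-74) = 83; |n| = √121.
Distance = |83| / √121 = 83/√121 ≈ 7.55.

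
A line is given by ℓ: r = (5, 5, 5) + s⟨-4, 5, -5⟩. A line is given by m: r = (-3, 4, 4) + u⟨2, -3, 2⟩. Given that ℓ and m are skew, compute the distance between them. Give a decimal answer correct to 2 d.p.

6.96

Common perpendicular direction n = (-4, 5, -5) × (2, -3, 2) = (-5, -2, 2).
With w = (-3, 4, 4) − (5, 5, 5) = (-8, -1, -1), w · n = 40.
Distance = |w · n| / |n| = |40| / √33 ≈ 6.96.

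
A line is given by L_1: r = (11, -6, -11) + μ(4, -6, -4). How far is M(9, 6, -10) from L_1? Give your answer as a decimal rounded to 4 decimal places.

6.7257

Taking (11, -6, -11) on L_1 with direction v = (4, -6, -4): w = M − (11, -6, -11) = (-2, 12, 1), and w × v = (-42, -4, -36).
Distance = |w × v| / |v| = √3076 / √68 ≈ 6.7257.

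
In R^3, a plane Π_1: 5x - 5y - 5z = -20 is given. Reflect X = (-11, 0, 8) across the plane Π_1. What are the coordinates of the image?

λ = (n·X − d)/|n|² = (-95 − (-20))/75 = -1.
Reflection = X − 2λn = (-11, 0, 8) − (-2)·(5, -5, -5) = (-1, -10, -2).

(-1, -10, -2)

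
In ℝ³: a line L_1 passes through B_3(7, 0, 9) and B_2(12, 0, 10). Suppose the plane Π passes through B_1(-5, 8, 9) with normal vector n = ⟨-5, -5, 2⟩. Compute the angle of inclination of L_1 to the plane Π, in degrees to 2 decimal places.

37.87

A direction vector for L_1 is B_2 − B_3 = (5, 0, 1).
Π: n·r = n·B_1 gives -5x - 5y + 2z = 3.
sin θ = |n·v| / (|n||v|) = |-23| / (√54 · √26) = 0.61382.
θ ≈ 37.87°.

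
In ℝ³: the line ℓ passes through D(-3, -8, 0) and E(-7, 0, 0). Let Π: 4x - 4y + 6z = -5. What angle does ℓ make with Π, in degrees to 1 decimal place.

40.6

A direction vector for ℓ is E − D = (-4, 8, 0).
sin θ = |n·v| / (|n||v|) = |-48| / (√68 · √80) = 0.65079.
θ ≈ 40.6°.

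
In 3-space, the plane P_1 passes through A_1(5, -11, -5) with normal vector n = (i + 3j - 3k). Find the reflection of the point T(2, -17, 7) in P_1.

(8, 1, -11)

P_1: n·r = n·A_1 gives x + 3y - 3z = -13.
λ = (n·T − d)/|n|² = (-70 − (-13))/19 = -3.
Reflection = T − 2λn = (2, -17, 7) − (-6)·(1, 3, -3) = (8, 1, -11).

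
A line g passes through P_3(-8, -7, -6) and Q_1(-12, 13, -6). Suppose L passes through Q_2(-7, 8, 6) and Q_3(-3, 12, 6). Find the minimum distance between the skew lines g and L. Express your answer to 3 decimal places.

12.000

A direction vector for g is Q_1 − P_3 = (-4, 20, 0).
A direction vector for L is Q_3 − Q_2 = (4, 4, 0).
Common perpendicular direction n = (-4, 20, 0) × (4, 4, 0) = (0, 0, -96).
With w = (-7, 8, 6) − (-8, -7, -6) = (1, 15, 12), w · n = -1152.
Distance = |w · n| / |n| = |-1152| / √9216 ≈ 12.000.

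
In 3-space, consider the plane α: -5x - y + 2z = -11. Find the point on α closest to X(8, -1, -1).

(3, -2, 1)

Foot = X − λn with λ = (n·X − d)/|n|² = (-41 − (-11))/30 = -1.
Foot = (8, -1, -1) − (-1)·(-5, -1, 2) = (3, -2, 1).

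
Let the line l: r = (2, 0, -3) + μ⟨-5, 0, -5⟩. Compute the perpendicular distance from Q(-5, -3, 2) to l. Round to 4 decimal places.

Taking (2, 0, -3) on l with direction v = (-5, 0, -5): w = Q − (2, 0, -3) = (-7, -3, 5), and w × v = (15, -60, -15).
Distance = |w × v| / |v| = √4050 / √50 ≈ 9.0000.

9.0000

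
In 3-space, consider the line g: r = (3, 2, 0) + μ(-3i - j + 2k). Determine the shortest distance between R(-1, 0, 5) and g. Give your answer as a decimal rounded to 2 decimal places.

Taking (3, 2, 0) on g with direction v = (-3, -1, 2): w = R − (3, 2, 0) = (-4, -2, 5), and w × v = (1, -7, -2).
Distance = |w × v| / |v| = √54 / √14 ≈ 1.96.

1.96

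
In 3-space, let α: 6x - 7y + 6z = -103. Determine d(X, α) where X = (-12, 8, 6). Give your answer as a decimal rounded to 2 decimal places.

n·X − d = (6)·(-12) + (-7)·(8) + (6)·(6) − (-103) = 11; |n| = √121.
Distance = |11| / √121 = 11/√121 ≈ 1.00.

1.00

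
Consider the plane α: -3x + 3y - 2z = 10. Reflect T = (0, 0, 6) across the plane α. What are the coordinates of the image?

(-6, 6, 2)

λ = (n·T − d)/|n|² = (-12 − 10)/22 = -1.
Reflection = T − 2λn = (0, 0, 6) − (-2)·(-3, 3, -2) = (-6, 6, 2).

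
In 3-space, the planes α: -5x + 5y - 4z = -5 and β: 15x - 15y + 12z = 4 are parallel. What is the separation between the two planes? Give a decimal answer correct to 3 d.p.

0.451

Rescale β by 1/(-3): -5x + 5y - 4z = -4/3. Then distance = |-5 − (-4/3)| / √66 ≈ 0.451.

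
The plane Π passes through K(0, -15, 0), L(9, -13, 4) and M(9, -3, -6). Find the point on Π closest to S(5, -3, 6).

(9, -9, 0)

KL = (9, 2, 4), KM = (9, 12, -6); a normal to Π is KL × KM = (-60, 90, 90).
Using K: Π has equation -60x + 90y + 90z = -1350.
Foot = S − λn with λ = (n·S − d)/|n|² = (-30 − (-1350))/19800 = 1/15.
Foot = (5, -3, 6) − (1/15)·(-60, 90, 90) = (9, -9, 0).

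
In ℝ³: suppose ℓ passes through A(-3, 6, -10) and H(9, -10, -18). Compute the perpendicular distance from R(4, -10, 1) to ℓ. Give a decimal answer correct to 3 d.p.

17.004

A direction vector for ℓ is H − A = (12, -16, -8).
Taking (-3, 6, -10) on ℓ with direction v = (12, -16, -8): w = R − (-3, 6, -10) = (7, -16, 11), and w × v = (304, 188, 80).
Distance = |w × v| / |v| = √134160 / √464 ≈ 17.004.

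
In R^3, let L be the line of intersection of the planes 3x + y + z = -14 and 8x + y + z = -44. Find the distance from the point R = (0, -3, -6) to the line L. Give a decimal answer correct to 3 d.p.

10.977

Direction of L: (3, 1, 1) × (8, 1, 1) = (0, 5, -5).
A point on L: solving the two plane equations with y = 5 gives (-6, 5, -1).
Taking (-6, 5, -1) on L with direction v = (0, 5, -5): w = R − (-6, 5, -1) = (6, -8, -5), and w × v = (65, 30, 30).
Distance = |w × v| / |v| = √6025 / √50 ≈ 10.977.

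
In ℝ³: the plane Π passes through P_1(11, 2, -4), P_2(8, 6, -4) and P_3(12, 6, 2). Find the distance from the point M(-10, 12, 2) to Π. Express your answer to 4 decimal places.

P_1P_2 = (-3, 4, 0), P_1P_3 = (1, 4, 6); a normal to Π is P_1P_2 × P_1P_3 = (24, 18, -16).
Using P_1: Π has equation 24x + 18y - 16z = 364.
n·M − d = (24)·(-10) + (18)·(12) + (-16)·(2) − 364 = -420; |n| = √1156.
Distance = |-420| / √1156 = 420/√1156 ≈ 12.3529.

12.3529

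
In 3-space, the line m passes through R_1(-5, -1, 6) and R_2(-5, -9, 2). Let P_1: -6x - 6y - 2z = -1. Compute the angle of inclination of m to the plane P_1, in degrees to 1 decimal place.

A direction vector for m is R_2 − R_1 = (0, -8, -4).
sin θ = |n·v| / (|n||v|) = |56| / (√76 · √80) = 0.71818.
θ ≈ 45.9°.

45.9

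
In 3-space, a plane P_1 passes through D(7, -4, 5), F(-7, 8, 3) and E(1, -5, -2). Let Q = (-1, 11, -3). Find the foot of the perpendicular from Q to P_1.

(-6, 6, 2)

DF = (-14, 12, -2), DE = (-6, -1, -7); a normal to P_1 is DF × DE = (-86, -86, 86).
Using D: P_1 has equation -86x - 86y + 86z = 172.
Foot = Q − λn with λ = (n·Q − d)/|n|² = (-1118 − 172)/22188 = -5/86.
Foot = (-1, 11, -3) − (-5/86)·(-86, -86, 86) = (-6, 6, 2).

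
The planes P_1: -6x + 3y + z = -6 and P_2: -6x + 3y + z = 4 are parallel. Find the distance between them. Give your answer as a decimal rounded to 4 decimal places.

1.4744

Same normal n = (-6, 3, 1) with |n| = √46; distance = |-6 − 4| / |n| = 10/√46 ≈ 1.4744.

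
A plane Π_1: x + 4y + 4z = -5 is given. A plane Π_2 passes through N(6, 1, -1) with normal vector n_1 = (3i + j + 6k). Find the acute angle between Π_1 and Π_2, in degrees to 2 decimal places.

Π_2: n_1·r = n_1·N gives 3x + y + 6z = 13.
cos θ = |n₁·n₂| / (|n₁||n₂|) = |31| / (√33 · √46).
θ = arccos(0.79566) ≈ 37.28°.

37.28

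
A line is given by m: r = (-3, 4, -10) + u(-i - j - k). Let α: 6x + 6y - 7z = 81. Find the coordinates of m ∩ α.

Substitute r = (-3, 4, -10) + t(-1, -1, -1) into the plane: 76 + (-5)t = 81, so t = -1.
Intersection: (-3, 4, -10) + (-1)·(-1, -1, -1) = (-2, 5, -9).

(-2, 5, -9)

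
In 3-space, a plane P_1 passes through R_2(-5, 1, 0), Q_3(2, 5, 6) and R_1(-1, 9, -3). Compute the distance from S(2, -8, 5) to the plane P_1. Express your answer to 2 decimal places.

R_2Q_3 = (7, 4, 6), R_2R_1 = (4, 8, -3); a normal to P_1 is R_2Q_3 × R_2R_1 = (-60, 45, 40).
Using R_2: P_1 has equation -60x + 45y + 40z = 345.
n·S − d = (-60)·(2) + (45)·(-8) + (40)·(5) − 345 = -625; |n| = √7225.
Distance = |-625| / √7225 = 625/√7225 ≈ 7.35.

7.35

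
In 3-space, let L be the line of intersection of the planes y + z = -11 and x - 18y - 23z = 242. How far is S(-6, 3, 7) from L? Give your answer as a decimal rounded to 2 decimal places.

Direction of L: (0, 1, 1) × (1, -18, -23) = (-5, 1, -1).
A point on L: solving the two plane equations with x = 4 gives (4, -3, -8).
Taking (4, -3, -8) on L with direction v = (-5, 1, -1): w = S − (4, -3, -8) = (-10, 6, 15), and w × v = (-21, -85, 20).
Distance = |w × v| / |v| = √8066 / √27 ≈ 17.28.

17.28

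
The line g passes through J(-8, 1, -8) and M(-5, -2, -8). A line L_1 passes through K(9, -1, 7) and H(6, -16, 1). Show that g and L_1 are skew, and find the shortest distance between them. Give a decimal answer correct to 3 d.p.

9.045

A direction vector for g is M − J = (3, -3, 0).
A direction vector for L_1 is H − K = (-3, -15, -6).
Common perpendicular direction n = (3, -3, 0) × (-3, -15, -6) = (18, 18, -54).
With w = (9, -1, 7) − (-8, 1, -8) = (17, -2, 15), w · n = -540.
Since n ≠ 0 the lines are not parallel, and w · n = -540 ≠ 0 so they do not intersect; hence they are skew.
Distance = |w · n| / |n| = |-540| / √3564 ≈ 9.045.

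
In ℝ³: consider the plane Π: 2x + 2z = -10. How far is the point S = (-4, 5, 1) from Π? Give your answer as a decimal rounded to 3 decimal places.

n·S − d = (2)·(-4) + (0)·(5) + (2)·(1) − (-10) = 4; |n| = √8.
Distance = |4| / √8 = 4/√8 ≈ 1.414.

1.414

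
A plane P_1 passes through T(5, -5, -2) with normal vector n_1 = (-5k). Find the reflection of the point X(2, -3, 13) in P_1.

(2, -3, -17)

P_1: n_1·r = n_1·T gives -5z = 10.
λ = (n·X − d)/|n|² = (-65 − 10)/25 = -3.
Reflection = X − 2λn = (2, -3, 13) − (-6)·(0, 0, -5) = (2, -3, -17).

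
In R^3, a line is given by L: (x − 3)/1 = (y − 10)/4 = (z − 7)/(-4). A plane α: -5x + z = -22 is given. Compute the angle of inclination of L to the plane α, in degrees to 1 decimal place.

L has direction (1, 4, -4) through (3, 10, 7).
sin θ = |n·v| / (|n||v|) = |-9| / (√26 · √33) = 0.30725.
θ ≈ 17.9°.

17.9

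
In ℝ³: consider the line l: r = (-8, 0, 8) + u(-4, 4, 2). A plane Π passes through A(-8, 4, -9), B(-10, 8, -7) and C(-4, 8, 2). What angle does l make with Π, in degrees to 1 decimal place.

AB = (-2, 4, 2), AC = (4, 4, 11); a normal to Π is AB × AC = (36, 30, -24).
Using A: Π has equation 36x + 30y - 24z = 48.
sin θ = |n·v| / (|n||v|) = |-72| / (√2772 · √36) = 0.22792.
θ ≈ 13.2°.

13.2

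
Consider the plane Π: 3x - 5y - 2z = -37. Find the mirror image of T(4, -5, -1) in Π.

(-8, 15, 7)

λ = (n·T − d)/|n|² = (39 − (-37))/38 = 2.
Reflection = T − 2λn = (4, -5, -1) − 4·(3, -5, -2) = (-8, 15, 7).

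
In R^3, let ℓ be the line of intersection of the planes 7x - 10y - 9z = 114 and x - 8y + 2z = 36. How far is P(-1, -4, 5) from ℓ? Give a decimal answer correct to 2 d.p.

Direction of ℓ: (7, -10, -9) × (1, -8, 2) = (-92, -23, -46).
A point on ℓ: solving the two plane equations with x = -8 gives (-8, -8, -10).
Taking (-8, -8, -10) on ℓ with direction v = (-92, -23, -46): w = P − (-8, -8, -10) = (7, 4, 15), and w × v = (161, -1058, 207).
Distance = |w × v| / |v| = √1188134 / √11109 ≈ 10.34.

10.34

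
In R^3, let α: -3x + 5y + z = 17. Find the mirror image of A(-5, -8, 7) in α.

(-11, 2, 9)

λ = (n·A − d)/|n|² = (-18 − 17)/35 = -1.
Reflection = A − 2λn = (-5, -8, 7) − (-2)·(-3, 5, 1) = (-11, 2, 9).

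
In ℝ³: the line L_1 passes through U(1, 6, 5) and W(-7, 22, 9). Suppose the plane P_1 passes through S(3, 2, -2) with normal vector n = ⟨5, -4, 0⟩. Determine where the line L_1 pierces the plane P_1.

(3, 2, 4)

A direction vector for L_1 is W − U = (-8, 16, 4).
P_1: n·r = n·S gives 5x - 4y = 7.
Substitute r = (1, 6, 5) + t(-8, 16, 4) into the plane: -19 + (-104)t = 7, so t = -1/4.
Intersection: (1, 6, 5) + (-1/4)·(-8, 16, 4) = (3, 2, 4).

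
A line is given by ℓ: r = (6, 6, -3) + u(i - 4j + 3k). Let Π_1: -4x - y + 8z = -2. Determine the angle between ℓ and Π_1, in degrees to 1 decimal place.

31.5

sin θ = |n·v| / (|n||v|) = |24| / (√81 · √26) = 0.52298.
θ ≈ 31.5°.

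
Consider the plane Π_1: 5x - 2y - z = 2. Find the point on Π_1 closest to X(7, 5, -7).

Foot = X − λn with λ = (n·X − d)/|n|² = (32 − 2)/30 = 1.
Foot = (7, 5, -7) − 1·(5, -2, -1) = (2, 7, -6).

(2, 7, -6)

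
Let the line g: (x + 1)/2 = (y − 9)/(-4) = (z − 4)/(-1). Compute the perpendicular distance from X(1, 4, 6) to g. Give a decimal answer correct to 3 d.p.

g has direction (2, -4, -1) through (-1, 9, 4).
Taking (-1, 9, 4) on g with direction v = (2, -4, -1): w = X − (-1, 9, 4) = (2, -5, 2), and w × v = (13, 6, 2).
Distance = |w × v| / |v| = √209 / √21 ≈ 3.155.

3.155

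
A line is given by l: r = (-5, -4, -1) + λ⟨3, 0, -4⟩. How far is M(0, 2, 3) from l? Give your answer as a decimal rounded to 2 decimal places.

8.77

Taking (-5, -4, -1) on l with direction v = (3, 0, -4): w = M − (-5, -4, -1) = (5, 6, 4), and w × v = (-24, 32, -18).
Distance = |w × v| / |v| = √1924 / √25 ≈ 8.77.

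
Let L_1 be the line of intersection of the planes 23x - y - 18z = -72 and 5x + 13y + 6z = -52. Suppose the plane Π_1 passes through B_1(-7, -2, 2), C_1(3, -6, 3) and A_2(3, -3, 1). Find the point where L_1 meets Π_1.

(-1, -5, 3)

Direction of L_1: (23, -1, -18) × (5, 13, 6) = (228, -228, 304).
A point on L_1: solving the two plane equations with x = -7 gives (-7, 1, -5).
B_1C_1 = (10, -4, 1), B_1A_2 = (10, -1, -1); a normal to Π_1 is B_1C_1 × B_1A_2 = (5, 20, 30).
Using B_1: Π_1 has equation 5x + 20y + 30z = -15.
Substitute r = (-7, 1, -5) + t(228, -228, 304) into the plane: -165 + 5700t = -15, so t = 1/38.
Intersection: (-7, 1, -5) + (1/38)·(228, -228, 304) = (-1, -5, 3).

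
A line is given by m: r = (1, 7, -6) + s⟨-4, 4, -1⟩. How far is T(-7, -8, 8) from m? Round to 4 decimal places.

20.7737

Taking (1, 7, -6) on m with direction v = (-4, 4, -1): w = T − (1, 7, -6) = (-8, -15, 14), and w × v = (-41, -64, -92).
Distance = |w × v| / |v| = √14241 / √33 ≈ 20.7737.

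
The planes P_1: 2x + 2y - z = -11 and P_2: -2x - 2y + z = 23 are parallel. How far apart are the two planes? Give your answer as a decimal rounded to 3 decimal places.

4.000

Rescale P_2 by 1/(-1): 2x + 2y - z = -23. Then distance = |-11 − (-23)| / √9 ≈ 4.000.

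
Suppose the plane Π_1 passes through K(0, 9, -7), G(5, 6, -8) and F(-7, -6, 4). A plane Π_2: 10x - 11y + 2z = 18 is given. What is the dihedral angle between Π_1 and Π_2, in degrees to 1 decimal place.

KG = (5, -3, -1), KF = (-7, -15, 11); a normal to Π_1 is KG × KF = (-48, -48, -96).
Using K: Π_1 has equation -48x - 48y - 96z = 240.
cos θ = |n₁·n₂| / (|n₁||n₂|) = |-144| / (√13824 · √225).
θ = arccos(0.08165) ≈ 85.3°.

85.3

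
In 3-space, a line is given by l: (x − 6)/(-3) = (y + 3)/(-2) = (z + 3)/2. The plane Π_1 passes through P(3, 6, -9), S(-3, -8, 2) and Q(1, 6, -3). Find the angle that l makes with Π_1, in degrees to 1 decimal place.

l has direction (-3, -2, 2) through (6, -3, -3).
PS = (-6, -14, 11), PQ = (-2, 0, 6); a normal to Π_1 is PS × PQ = (-84, 14, -28).
Using P: Π_1 has equation -84x + 14y - 28z = 84.
sin θ = |n·v| / (|n||v|) = |168| / (√8036 · √17) = 0.45453.
θ ≈ 27.0°.

27.0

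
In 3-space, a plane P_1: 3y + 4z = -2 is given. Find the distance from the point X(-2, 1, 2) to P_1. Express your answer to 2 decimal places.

n·X − d = (0)·(-2) + (3)·(1) + (4)·(2) − (-2) = 13; |n| = √25.
Distance = |13| / √25 = 13/√25 ≈ 2.60.

2.60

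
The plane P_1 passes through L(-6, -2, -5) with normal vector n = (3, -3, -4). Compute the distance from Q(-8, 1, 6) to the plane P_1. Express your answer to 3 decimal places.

P_1: n·r = n·L gives 3x - 3y - 4z = 8.
n·Q − d = (3)·(-8) + (-3)·(1) + (-4)·(6) − 8 = -59; |n| = √34.
Distance = |-59| / √34 = 59/√34 ≈ 10.118.

10.118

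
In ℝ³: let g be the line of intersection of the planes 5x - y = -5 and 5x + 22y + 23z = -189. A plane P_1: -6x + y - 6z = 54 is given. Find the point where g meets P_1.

(-1, 0, -8)

Direction of g: (5, -1, 0) × (5, 22, 23) = (-23, -115, 115).
A point on g: solving the two plane equations with x = 0 gives (0, 5, -13).
Substitute r = (0, 5, -13) + t(-23, -115, 115) into the plane: 83 + (-667)t = 54, so t = 1/23.
Intersection: (0, 5, -13) + (1/23)·(-23, -115, 115) = (-1, 0, -8).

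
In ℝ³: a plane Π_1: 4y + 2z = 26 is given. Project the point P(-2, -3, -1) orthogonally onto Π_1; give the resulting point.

Foot = P − λn with λ = (n·P − d)/|n|² = (-14 − 26)/20 = -2.
Foot = (-2, -3, -1) − (-2)·(0, 4, 2) = (-2, 5, 3).

(-2, 5, 3)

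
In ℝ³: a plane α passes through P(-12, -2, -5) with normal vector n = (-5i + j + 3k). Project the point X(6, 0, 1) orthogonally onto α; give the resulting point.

(-4, 2, 7)

α: n·r = n·P gives -5x + y + 3z = 43.
Foot = X − λn with λ = (n·X − d)/|n|² = (-27 − 43)/35 = -2.
Foot = (6, 0, 1) − (-2)·(-5, 1, 3) = (-4, 2, 7).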